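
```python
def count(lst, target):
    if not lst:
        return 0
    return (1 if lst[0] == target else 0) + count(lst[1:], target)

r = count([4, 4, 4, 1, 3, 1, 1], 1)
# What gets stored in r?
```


count([4, 4, 4, 1, 3, 1, 1], 1)
lst[0]=4 != 1: 0 + count([4, 4, 1, 3, 1, 1], 1)
lst[0]=4 != 1: 0 + count([4, 1, 3, 1, 1], 1)
lst[0]=4 != 1: 0 + count([1, 3, 1, 1], 1)
lst[0]=1 == 1: 1 + count([3, 1, 1], 1)
lst[0]=3 != 1: 0 + count([1, 1], 1)
lst[0]=1 == 1: 1 + count([1], 1)
lst[0]=1 == 1: 1 + count([], 1)
= 3


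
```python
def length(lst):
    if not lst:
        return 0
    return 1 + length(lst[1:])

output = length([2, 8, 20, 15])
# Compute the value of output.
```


length([2, 8, 20, 15])
= 1 + length([8, 20, 15])
= 1 + 1 + length([20, 15])
= 1 + 1 + 1 + length([15])
= 1 + 1 + 1 + 1 + length([])
= 1 + 1 + 1 + 1 + 0
= 4


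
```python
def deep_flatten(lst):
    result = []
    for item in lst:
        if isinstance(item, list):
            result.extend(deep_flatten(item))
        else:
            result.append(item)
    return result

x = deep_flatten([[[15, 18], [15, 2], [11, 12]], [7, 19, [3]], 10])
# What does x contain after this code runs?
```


deep_flatten([[[15, 18], [15, 2], [11, 12]], [7, 19, [3]], 10])
Processing each element:
  [[15, 18], [15, 2], [11, 12]] is a list -> deep_flatten recursively -> [15, 18, 15, 2, 11, 12]
  [7, 19, [3]] is a list -> deep_flatten recursively -> [7, 19, 3]
  10 is not a list -> append 10
= [15, 18, 15, 2, 11, 12, 7, 19, 3, 10]


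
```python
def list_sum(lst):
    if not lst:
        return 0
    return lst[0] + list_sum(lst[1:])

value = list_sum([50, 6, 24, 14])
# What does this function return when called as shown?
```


list_sum([50, 6, 24, 14])
= 50 + list_sum([6, 24, 14])
= 50 + 6 + list_sum([24, 14])
= 50 + 6 + 24 + list_sum([14])
= 50 + 6 + 24 + 14 + list_sum([])
= 50 + 6 + 24 + 14 + 0
= 94


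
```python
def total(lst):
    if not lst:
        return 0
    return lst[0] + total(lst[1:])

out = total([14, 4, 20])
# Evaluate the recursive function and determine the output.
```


total([14, 4, 20])
= 14 + total([4, 20])
= 14 + 4 + total([20])
= 14 + 4 + 20 + total([])
= 14 + 4 + 20 + 0
= 38


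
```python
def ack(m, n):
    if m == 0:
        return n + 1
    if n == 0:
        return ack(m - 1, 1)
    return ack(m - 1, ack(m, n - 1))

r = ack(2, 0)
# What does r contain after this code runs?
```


ack(2, 0)
n == 0: return ack(1, 1)
= ack(1, 1) = 3
= 3


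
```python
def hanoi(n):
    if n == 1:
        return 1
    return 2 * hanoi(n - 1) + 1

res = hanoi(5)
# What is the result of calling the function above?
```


hanoi(5)
= 2 * hanoi(4) + 1
= 2 * (2 * hanoi(3) + 1) + 1
= 2 * (2 * (2 * hanoi(2) + 1) + 1) + 1
= 2 * (2 * (2 * (2 * hanoi(1) + 1) + 1) + 1) + 1
Now compute bottom-up:
hanoi(1) = 1
hanoi(2) = 2 * 1 + 1 = 3
hanoi(3) = 2 * 3 + 1 = 7
hanoi(4) = 2 * 7 + 1 = 15
hanoi(5) = 2 * 15 + 1 = 31
= 31


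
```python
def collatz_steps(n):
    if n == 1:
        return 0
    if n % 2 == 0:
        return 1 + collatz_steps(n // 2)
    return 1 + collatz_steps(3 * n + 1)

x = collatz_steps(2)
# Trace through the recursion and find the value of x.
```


collatz_steps(2)
2 is even -> collatz_steps(1)
Reached 1 after 1 steps
= 1


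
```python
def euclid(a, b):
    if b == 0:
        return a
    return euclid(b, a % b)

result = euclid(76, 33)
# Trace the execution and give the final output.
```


euclid(76, 33)
= euclid(33, 76 % 33) = euclid(33, 10)
= euclid(10, 33 % 10) = euclid(10, 3)
= euclid(3, 10 % 3) = euclid(3, 1)
= euclid(1, 3 % 1) = euclid(1, 0)
b == 0, return a = 1


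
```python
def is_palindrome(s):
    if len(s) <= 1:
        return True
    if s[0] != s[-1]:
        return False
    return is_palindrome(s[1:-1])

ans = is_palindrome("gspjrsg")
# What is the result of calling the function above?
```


is_palindrome("gspjrsg")
"gspjrsg": s[0]='g' == s[-1]='g' -> is_palindrome("spjrs")
"spjrs": s[0]='s' == s[-1]='s' -> is_palindrome("pjr")
"pjr": s[0]='p' != s[-1]='r' -> False
= False


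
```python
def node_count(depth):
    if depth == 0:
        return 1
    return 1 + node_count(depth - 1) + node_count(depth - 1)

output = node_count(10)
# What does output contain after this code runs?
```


node_count(10)
= 1 + node_count(9) + node_count(9)
= 1 + 2 * node_count(9)
node_count(k) = 2^(k+1) - 1
node_count(0) = 1
node_count(1) = 3
node_count(2) = 7
node_count(3) = 15
node_count(4) = 31
node_count(10) = 2^11 - 1 = 2047


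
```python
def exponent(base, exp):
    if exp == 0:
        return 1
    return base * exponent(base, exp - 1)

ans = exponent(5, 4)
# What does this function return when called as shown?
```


exponent(5, 4)
= 5 * exponent(5, 3)
= 5 * 5 * exponent(5, 2)
= 5 * 5 * 5 * exponent(5, 1)
= 5 * 5 * 5 * 5 * exponent(5, 0)
= 5 * 5 * 5 * 5 * 1
= 625


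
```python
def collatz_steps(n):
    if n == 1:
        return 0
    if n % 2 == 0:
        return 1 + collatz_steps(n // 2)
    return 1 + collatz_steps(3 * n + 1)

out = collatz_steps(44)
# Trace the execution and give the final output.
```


collatz_steps(44)
44 is even -> collatz_steps(22)
22 is even -> collatz_steps(11)
11 is odd -> 3*11+1 = 34 -> collatz_steps(34)
34 is even -> collatz_steps(17)
17 is odd -> 3*17+1 = 52 -> collatz_steps(52)
52 is even -> collatz_steps(26)
26 is even -> collatz_steps(13)
13 is odd -> 3*13+1 = 40 -> collatz_steps(40)
40 is even -> collatz_steps(20)
20 is even -> collatz_steps(10)
10 is even -> collatz_steps(5)
5 is odd -> 3*5+1 = 16 -> collatz_steps(16)
16 is even -> collatz_steps(8)
8 is even -> collatz_steps(4)
4 is even -> collatz_steps(2)
2 is even -> collatz_steps(1)
Reached 1 after 16 steps
= 16


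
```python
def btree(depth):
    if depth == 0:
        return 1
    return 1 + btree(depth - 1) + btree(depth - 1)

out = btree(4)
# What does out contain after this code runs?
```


btree(4)
= 1 + btree(3) + btree(3)
= 1 + 2 * btree(3)
btree(k) = 2^(k+1) - 1
btree(0) = 1
btree(1) = 3
btree(2) = 7
btree(3) = 15
btree(4) = 31
btree(4) = 2^5 - 1 = 31


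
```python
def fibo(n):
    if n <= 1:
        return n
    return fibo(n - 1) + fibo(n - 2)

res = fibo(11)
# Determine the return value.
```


fibo(11)
= fibo(10) + fibo(9)
= (fibo(9) + fibo(8)) + fibo(9)
Computing bottom-up: fibo(0)=0, fibo(1)=1, fibo(2)=1, fibo(3)=2, fibo(4)=3, fibo(5)=5, fibo(6)=8, fibo(7)=13, fibo(8)=21, fibo(9)=34, fibo(10)=55, fibo(11)=89
= 89


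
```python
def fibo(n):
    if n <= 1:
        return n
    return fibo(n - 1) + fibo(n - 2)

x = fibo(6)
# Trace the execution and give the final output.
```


fibo(6)
= fibo(5) + fibo(4)
= (fibo(4) + fibo(3)) + fibo(4)
Computing bottom-up: fibo(0)=0, fibo(1)=1, fibo(2)=1, fibo(3)=2, fibo(4)=3, fibo(5)=5, fibo(6)=8
= 8


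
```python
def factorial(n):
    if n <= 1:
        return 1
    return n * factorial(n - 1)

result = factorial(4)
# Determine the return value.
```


factorial(4)
= 4 * factorial(3)
= 4 * 3 * factorial(2)
= 4 * 3 * 2 * factorial(1)
= 4 * 3 * 2 * 1
= 24


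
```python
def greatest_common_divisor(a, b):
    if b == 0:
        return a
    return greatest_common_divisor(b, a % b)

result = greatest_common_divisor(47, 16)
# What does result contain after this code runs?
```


greatest_common_divisor(47, 16)
= greatest_common_divisor(16, 47 % 16) = greatest_common_divisor(16, 15)
= greatest_common_divisor(15, 16 % 15) = greatest_common_divisor(15, 1)
= greatest_common_divisor(1, 15 % 1) = greatest_common_divisor(1, 0)
b == 0, return a = 1


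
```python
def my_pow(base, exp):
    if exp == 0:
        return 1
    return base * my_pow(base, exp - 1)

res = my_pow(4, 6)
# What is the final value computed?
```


my_pow(4, 6)
= 4 * my_pow(4, 5)
= 4 * 4 * my_pow(4, 4)
= 4 * 4 * 4 * my_pow(4, 3)
= 4 * 4 * 4 * 4 * my_pow(4, 2)
= 4 * 4 * 4 * 4 * 4 * my_pow(4, 1)
= 4 * 4 * 4 * 4 * 4 * 4 * my_pow(4, 0)
= 4 * 4 * 4 * 4 * 4 * 4 * 1
= 4096


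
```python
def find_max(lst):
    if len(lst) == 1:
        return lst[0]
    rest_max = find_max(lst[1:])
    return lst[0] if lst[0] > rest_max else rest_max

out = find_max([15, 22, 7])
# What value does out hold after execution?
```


find_max([15, 22, 7])
= compare 15 with find_max([22, 7])
= compare 22 with find_max([7])
Base: find_max([7]) = 7
compare 22 with 7: max = 22
compare 15 with 22: max = 22
= 22


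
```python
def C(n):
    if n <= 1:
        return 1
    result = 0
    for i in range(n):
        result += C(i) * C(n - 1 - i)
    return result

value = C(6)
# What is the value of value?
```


C(6)
= sum of C(i) * C(6-1-i) for i in 0..5
First compute sub-values bottom-up:
  C(0) = 1, C(1) = 1
  C(2) = 1*1 + 1*1 = 2
  C(3) = 1*2 + 1*1 + 2*1 = 5
  C(4) = 1*5 + 1*2 + 2*1 + 5*1 = 14
  C(5) = 1*14 + 1*5 + 2*2 + 5*1 + 14*1 = 42
Now C(6):
  C(0)*C(5) = 1*42 = 42
  C(1)*C(4) = 1*14 = 14
  C(2)*C(3) = 2*5 = 10
  C(3)*C(2) = 5*2 = 10
  C(4)*C(1) = 14*1 = 14
  C(5)*C(0) = 42*1 = 42
= 42 + 14 + 10 + 10 + 14 + 42
= 132


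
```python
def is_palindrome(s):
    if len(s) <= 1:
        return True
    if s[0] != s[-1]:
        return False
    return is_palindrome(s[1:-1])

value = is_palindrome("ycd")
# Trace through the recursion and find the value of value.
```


is_palindrome("ycd")
"ycd": s[0]='y' != s[-1]='d' -> False
= False


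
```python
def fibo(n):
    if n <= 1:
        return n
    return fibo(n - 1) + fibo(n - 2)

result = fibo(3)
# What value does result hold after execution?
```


fibo(3)
= fibo(2) + fibo(1)
Computing bottom-up: fibo(0)=0, fibo(1)=1, fibo(2)=1, fibo(3)=2
= 2


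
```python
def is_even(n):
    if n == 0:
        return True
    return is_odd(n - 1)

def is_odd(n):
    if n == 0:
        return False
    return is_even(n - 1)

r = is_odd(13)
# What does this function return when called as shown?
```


is_odd(13)
= is_even(12)
= is_odd(11)
= is_even(10)
= is_odd(9)
= is_even(8)
= is_odd(7)
= is_even(6)
= is_odd(5)
= is_even(4)
= is_odd(3)
= is_even(2)
= is_odd(1)
= is_even(0)
n == 0: return True
= True


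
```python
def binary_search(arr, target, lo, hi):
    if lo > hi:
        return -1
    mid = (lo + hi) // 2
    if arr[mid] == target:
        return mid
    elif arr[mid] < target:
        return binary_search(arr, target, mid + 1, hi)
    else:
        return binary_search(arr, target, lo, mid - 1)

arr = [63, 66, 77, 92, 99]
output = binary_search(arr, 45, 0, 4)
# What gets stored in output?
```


binary_search(arr, 45, 0, 4)
lo=0, hi=4, mid=2, arr[mid]=77
77 > 45, search left half
lo=0, hi=1, mid=0, arr[mid]=63
63 > 45, search left half
lo > hi, target not found, return -1
= -1


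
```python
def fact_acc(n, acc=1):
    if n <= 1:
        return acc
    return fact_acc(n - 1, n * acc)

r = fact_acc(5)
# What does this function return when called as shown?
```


fact_acc(5, 1)
= fact_acc(4, 5 * 1) = fact_acc(4, 5)
= fact_acc(3, 4 * 5) = fact_acc(3, 20)
= fact_acc(2, 3 * 20) = fact_acc(2, 60)
= fact_acc(1, 2 * 60) = fact_acc(1, 120)
n <= 1, return acc = 120


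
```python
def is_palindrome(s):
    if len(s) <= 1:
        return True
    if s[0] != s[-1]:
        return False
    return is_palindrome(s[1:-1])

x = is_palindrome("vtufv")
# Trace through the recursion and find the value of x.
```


is_palindrome("vtufv")
"vtufv": s[0]='v' == s[-1]='v' -> is_palindrome("tuf")
"tuf": s[0]='t' != s[-1]='f' -> False
= False


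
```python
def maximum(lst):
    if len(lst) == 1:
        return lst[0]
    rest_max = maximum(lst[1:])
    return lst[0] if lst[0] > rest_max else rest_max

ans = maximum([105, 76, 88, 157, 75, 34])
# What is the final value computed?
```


maximum([105, 76, 88, 157, 75, 34])
= compare 105 with maximum([76, 88, 157, 75, 34])
= compare 76 with maximum([88, 157, 75, 34])
= compare 88 with maximum([157, 75, 34])
= compare 157 with maximum([75, 34])
= compare 75 with maximum([34])
Base: maximum([34]) = 34
compare 75 with 34: max = 75
compare 157 with 75: max = 157
compare 88 with 157: max = 157
compare 76 with 157: max = 157
compare 105 with 157: max = 157
= 157


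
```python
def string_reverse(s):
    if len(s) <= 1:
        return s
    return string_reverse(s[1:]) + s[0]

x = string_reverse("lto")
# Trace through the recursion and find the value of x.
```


string_reverse("lto")
= string_reverse("to") + "l"
= string_reverse("o") + "t" + "l"
= "o" + "t" + "l"
= "otl"


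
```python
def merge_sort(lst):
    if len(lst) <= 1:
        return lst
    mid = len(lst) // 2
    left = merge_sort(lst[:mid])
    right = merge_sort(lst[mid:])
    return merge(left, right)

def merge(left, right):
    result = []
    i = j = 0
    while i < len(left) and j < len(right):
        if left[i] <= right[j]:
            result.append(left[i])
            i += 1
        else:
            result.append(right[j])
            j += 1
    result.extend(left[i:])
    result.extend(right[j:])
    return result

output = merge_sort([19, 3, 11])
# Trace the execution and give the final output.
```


merge_sort([19, 3, 11])
Split into [19] and [3, 11]
Left sorted: [19]
Right sorted: [3, 11]
Merge [19] and [3, 11]
= [3, 11, 19]


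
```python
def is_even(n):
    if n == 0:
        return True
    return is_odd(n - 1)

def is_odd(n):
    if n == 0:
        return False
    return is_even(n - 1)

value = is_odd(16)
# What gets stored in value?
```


is_odd(16)
= is_even(15)
= is_odd(14)
= is_even(13)
= is_odd(12)
= is_even(11)
= is_odd(10)
= is_even(9)
= is_odd(8)
= is_even(7)
= is_odd(6)
= is_even(5)
= is_odd(4)
= is_even(3)
= is_odd(2)
= is_even(1)
= is_odd(0)
n == 0: return False
= False


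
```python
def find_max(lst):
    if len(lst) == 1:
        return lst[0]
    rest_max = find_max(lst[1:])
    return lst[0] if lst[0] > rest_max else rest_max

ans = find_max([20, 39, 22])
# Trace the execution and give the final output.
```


find_max([20, 39, 22])
= compare 20 with find_max([39, 22])
= compare 39 with find_max([22])
Base: find_max([22]) = 22
compare 39 with 22: max = 39
compare 20 with 39: max = 39
= 39


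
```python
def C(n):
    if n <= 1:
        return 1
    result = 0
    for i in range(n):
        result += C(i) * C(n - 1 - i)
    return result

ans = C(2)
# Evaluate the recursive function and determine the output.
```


C(2)
= sum of C(i) * C(2-1-i) for i in 0..1
  C(0)*C(1) = 1*1 = 1
  C(1)*C(0) = 1*1 = 1
= 1 + 1
= 2


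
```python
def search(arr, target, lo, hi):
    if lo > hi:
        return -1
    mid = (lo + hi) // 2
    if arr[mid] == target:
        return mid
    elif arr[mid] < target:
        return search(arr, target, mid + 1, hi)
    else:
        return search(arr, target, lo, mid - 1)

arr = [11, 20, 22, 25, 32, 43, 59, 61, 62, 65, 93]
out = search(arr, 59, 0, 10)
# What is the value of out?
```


search(arr, 59, 0, 10)
lo=0, hi=10, mid=5, arr[mid]=43
43 < 59, search right half
lo=6, hi=10, mid=8, arr[mid]=62
62 > 59, search left half
lo=6, hi=7, mid=6, arr[mid]=59
arr[6] == 59, found at index 6
= 6


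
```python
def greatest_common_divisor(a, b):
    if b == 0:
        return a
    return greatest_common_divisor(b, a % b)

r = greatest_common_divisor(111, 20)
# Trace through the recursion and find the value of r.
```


greatest_common_divisor(111, 20)
= greatest_common_divisor(20, 111 % 20) = greatest_common_divisor(20, 11)
= greatest_common_divisor(11, 20 % 11) = greatest_common_divisor(11, 9)
= greatest_common_divisor(9, 11 % 9) = greatest_common_divisor(9, 2)
= greatest_common_divisor(2, 9 % 2) = greatest_common_divisor(2, 1)
= greatest_common_divisor(1, 2 % 1) = greatest_common_divisor(1, 0)
b == 0, return a = 1


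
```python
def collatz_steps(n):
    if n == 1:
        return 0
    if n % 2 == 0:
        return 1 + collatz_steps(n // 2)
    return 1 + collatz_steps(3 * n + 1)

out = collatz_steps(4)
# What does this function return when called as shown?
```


collatz_steps(4)
4 is even -> collatz_steps(2)
2 is even -> collatz_steps(1)
Reached 1 after 2 steps
= 2


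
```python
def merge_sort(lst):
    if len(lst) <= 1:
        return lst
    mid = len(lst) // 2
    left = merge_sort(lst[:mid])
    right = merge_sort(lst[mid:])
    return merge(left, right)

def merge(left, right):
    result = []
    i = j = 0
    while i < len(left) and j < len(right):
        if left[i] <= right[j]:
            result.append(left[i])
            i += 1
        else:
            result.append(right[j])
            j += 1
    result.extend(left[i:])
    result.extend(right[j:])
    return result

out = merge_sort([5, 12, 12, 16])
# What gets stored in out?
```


merge_sort([5, 12, 12, 16])
Split into [5, 12] and [12, 16]
Left sorted: [5, 12]
Right sorted: [12, 16]
Merge [5, 12] and [12, 16]
= [5, 12, 12, 16]


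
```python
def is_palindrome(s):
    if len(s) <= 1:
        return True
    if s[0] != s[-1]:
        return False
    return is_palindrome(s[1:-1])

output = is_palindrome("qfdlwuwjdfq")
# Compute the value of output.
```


is_palindrome("qfdlwuwjdfq")
"qfdlwuwjdfq": s[0]='q' == s[-1]='q' -> is_palindrome("fdlwuwjdf")
"fdlwuwjdf": s[0]='f' == s[-1]='f' -> is_palindrome("dlwuwjd")
"dlwuwjd": s[0]='d' == s[-1]='d' -> is_palindrome("lwuwj")
"lwuwj": s[0]='l' != s[-1]='j' -> False
= False


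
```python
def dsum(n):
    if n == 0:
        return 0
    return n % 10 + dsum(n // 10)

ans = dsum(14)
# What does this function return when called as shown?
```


dsum(14)
= 4 + dsum(1)
= 4 + 1 + dsum(0)
= 4 + 1 + 0
= 5


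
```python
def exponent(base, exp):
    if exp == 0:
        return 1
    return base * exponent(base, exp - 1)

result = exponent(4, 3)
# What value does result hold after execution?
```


exponent(4, 3)
= 4 * exponent(4, 2)
= 4 * 4 * exponent(4, 1)
= 4 * 4 * 4 * exponent(4, 0)
= 4 * 4 * 4 * 1
= 64


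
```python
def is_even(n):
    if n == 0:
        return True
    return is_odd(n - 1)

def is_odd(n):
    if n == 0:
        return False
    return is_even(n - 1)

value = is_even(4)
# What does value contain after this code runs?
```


is_even(4)
= is_odd(3)
= is_even(2)
= is_odd(1)
= is_even(0)
n == 0: return True
= True


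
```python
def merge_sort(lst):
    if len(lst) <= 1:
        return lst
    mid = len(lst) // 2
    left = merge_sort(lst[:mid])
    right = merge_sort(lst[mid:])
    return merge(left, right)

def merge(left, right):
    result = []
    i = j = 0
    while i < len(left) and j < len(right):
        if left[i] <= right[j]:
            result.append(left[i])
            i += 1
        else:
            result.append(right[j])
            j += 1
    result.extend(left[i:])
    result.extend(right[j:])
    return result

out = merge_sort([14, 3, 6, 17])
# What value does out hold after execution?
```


merge_sort([14, 3, 6, 17])
Split into [14, 3] and [6, 17]
Left sorted: [3, 14]
Right sorted: [6, 17]
Merge [3, 14] and [6, 17]
= [3, 6, 14, 17]


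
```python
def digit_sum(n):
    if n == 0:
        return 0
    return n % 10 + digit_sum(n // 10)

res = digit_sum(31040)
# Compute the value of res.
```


digit_sum(31040)
= 0 + digit_sum(3104)
= 0 + 4 + digit_sum(310)
= 0 + 4 + 0 + digit_sum(31)
= 0 + 4 + 0 + 1 + digit_sum(3)
= 0 + 4 + 0 + 1 + 3 + digit_sum(0)
= 0 + 4 + 0 + 1 + 3 + 0
= 8


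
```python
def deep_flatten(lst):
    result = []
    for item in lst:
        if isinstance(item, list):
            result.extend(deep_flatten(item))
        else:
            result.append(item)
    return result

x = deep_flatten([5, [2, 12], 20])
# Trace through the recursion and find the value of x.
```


deep_flatten([5, [2, 12], 20])
Processing each element:
  5 is not a list -> append 5
  [2, 12] is a list -> deep_flatten recursively -> [2, 12]
  20 is not a list -> append 20
= [5, 2, 12, 20]


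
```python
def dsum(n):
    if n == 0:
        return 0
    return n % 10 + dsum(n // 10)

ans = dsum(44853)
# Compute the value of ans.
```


dsum(44853)
= 3 + dsum(4485)
= 3 + 5 + dsum(448)
= 3 + 5 + 8 + dsum(44)
= 3 + 5 + 8 + 4 + dsum(4)
= 3 + 5 + 8 + 4 + 4 + dsum(0)
= 3 + 5 + 8 + 4 + 4 + 0
= 24


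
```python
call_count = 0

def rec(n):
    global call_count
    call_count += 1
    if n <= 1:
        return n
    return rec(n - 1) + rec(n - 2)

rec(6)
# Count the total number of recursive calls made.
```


rec(6) calls rec(5) and rec(4); each non-base call branches into two more.
Let C(k) = total number of calls made by rec(k), including the call to rec(k) itself.
Base cases: C(0) = 1, C(1) = 1
Recurrence: C(k) = 1 + C(k-1) + C(k-2)
  C(2) = 1 + C(1) + C(0) = 1 + 1 + 1 = 3
  C(3) = 1 + C(2) + C(1) = 1 + 3 + 1 = 5
  C(4) = 1 + C(3) + C(2) = 1 + 5 + 3 = 9
  C(5) = 1 + C(4) + C(3) = 1 + 9 + 5 = 15
  C(6) = 1 + C(5) + C(4) = 1 + 15 + 9 = 25
Total calls = C(6) = 25


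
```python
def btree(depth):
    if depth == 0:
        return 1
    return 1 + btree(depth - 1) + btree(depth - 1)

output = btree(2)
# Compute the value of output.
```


btree(2)
= 1 + btree(1) + btree(1)
= 1 + 2 * btree(1)
btree(k) = 2^(k+1) - 1
btree(0) = 1
btree(1) = 3
btree(2) = 7
btree(2) = 2^3 - 1 = 7


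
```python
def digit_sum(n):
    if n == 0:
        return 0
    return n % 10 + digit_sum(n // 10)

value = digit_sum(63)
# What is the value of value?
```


digit_sum(63)
= 3 + digit_sum(6)
= 3 + 6 + digit_sum(0)
= 3 + 6 + 0
= 9


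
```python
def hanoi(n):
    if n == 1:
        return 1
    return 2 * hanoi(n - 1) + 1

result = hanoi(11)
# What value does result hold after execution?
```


hanoi(11)
= 2 * hanoi(10) + 1
= 2 * (2 * hanoi(9) + 1) + 1
= 2 * (2 * (2 * hanoi(8) + 1) + 1) + 1
= 2 * (2 * (2 * (2 * hanoi(7) + 1) + 1) + 1) + 1
= 2 * (2 * (2 * (2 * (2 * hanoi(6) + 1) + 1) + 1) + 1) + 1
= 2 * (2 * (2 * (2 * (2 * (2 * hanoi(5) + 1) + 1) + 1) + 1) + 1) + 1
= 2 * (2 * (2 * (2 * (2 * (2 * (2 * hanoi(4) + 1) + 1) + 1) + 1) + 1) + 1) + 1
= 2 * (2 * (2 * (2 * (2 * (2 * (2 * (2 * hanoi(3) + 1) + 1) + 1) + 1) + 1) + 1) + 1) + 1
= 2 * (2 * (2 * (2 * (2 * (2 * (2 * (2 * (2 * hanoi(2) + 1) + 1) + 1) + 1) + 1) + 1) + 1) + 1) + 1
= 2 * (2 * (2 * (2 * (2 * (2 * (2 * (2 * (2 * (2 * hanoi(1) + 1) + 1) + 1) + 1) + 1) + 1) + 1) + 1) + 1) + 1
Now compute bottom-up:
hanoi(1) = 1
hanoi(2) = 2 * 1 + 1 = 3
hanoi(3) = 2 * 3 + 1 = 7
hanoi(4) = 2 * 7 + 1 = 15
hanoi(5) = 2 * 15 + 1 = 31
hanoi(6) = 2 * 31 + 1 = 63
hanoi(7) = 2 * 63 + 1 = 127
hanoi(8) = 2 * 127 + 1 = 255
hanoi(9) = 2 * 255 + 1 = 511
hanoi(10) = 2 * 511 + 1 = 1023
hanoi(11) = 2 * 1023 + 1 = 2047
= 2047


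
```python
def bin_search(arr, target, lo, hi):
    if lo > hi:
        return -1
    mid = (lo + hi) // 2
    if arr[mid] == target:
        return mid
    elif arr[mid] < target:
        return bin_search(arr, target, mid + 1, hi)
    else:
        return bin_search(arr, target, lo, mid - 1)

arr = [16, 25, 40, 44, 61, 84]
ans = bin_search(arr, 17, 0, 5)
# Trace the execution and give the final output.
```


bin_search(arr, 17, 0, 5)
lo=0, hi=5, mid=2, arr[mid]=40
40 > 17, search left half
lo=0, hi=1, mid=0, arr[mid]=16
16 < 17, search right half
lo=1, hi=1, mid=1, arr[mid]=25
25 > 17, search left half
lo > hi, target not found, return -1
= -1


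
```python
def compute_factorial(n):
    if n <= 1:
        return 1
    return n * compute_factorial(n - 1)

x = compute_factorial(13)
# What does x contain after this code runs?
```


compute_factorial(13)
= 13 * compute_factorial(12)
= 13 * 12 * compute_factorial(11)
= 13 * 12 * 11 * compute_factorial(10)
= 13 * 12 * 11 * 10 * compute_factorial(9)
= 13 * 12 * 11 * 10 * 9 * compute_factorial(8)
= 13 * 12 * 11 * 10 * 9 * 8 * compute_factorial(7)
= 13 * 12 * 11 * 10 * 9 * 8 * 7 * compute_factorial(6)
= 13 * 12 * 11 * 10 * 9 * 8 * 7 * 6 * compute_factorial(5)
= 13 * 12 * 11 * 10 * 9 * 8 * 7 * 6 * 5 * compute_factorial(4)
= 13 * 12 * 11 * 10 * 9 * 8 * 7 * 6 * 5 * 4 * compute_factorial(3)
= 13 * 12 * 11 * 10 * 9 * 8 * 7 * 6 * 5 * 4 * 3 * compute_factorial(2)
= 13 * 12 * 11 * 10 * 9 * 8 * 7 * 6 * 5 * 4 * 3 * 2 * compute_factorial(1)
= 13 * 12 * 11 * 10 * 9 * 8 * 7 * 6 * 5 * 4 * 3 * 2 * 1
= 6227020800


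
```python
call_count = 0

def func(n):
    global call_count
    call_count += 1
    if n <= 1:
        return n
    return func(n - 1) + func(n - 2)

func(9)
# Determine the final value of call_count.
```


func(9) calls func(8) and func(7); each non-base call branches into two more.
Let C(k) = total number of calls made by func(k), including the call to func(k) itself.
Base cases: C(0) = 1, C(1) = 1
Recurrence: C(k) = 1 + C(k-1) + C(k-2)
  C(2) = 1 + C(1) + C(0) = 1 + 1 + 1 = 3
  C(3) = 1 + C(2) + C(1) = 1 + 3 + 1 = 5
  C(4) = 1 + C(3) + C(2) = 1 + 5 + 3 = 9
  C(5) = 1 + C(4) + C(3) = 1 + 9 + 5 = 15
  C(6) = 1 + C(5) + C(4) = 1 + 15 + 9 = 25
  C(7) = 1 + C(6) + C(5) = 1 + 25 + 15 = 41
  C(8) = 1 + C(7) + C(6) = 1 + 41 + 25 = 67
  C(9) = 1 + C(8) + C(7) = 1 + 67 + 41 = 109
Total calls = C(9) = 109


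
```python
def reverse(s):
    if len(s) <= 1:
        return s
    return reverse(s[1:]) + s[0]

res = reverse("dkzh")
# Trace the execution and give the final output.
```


reverse("dkzh")
= reverse("kzh") + "d"
= reverse("zh") + "k" + "d"
= reverse("h") + "z" + "k" + "d"
= "h" + "z" + "k" + "d"
= "hzkd"


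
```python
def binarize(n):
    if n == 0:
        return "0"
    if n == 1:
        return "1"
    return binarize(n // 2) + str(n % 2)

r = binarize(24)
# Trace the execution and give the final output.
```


binarize(24)
= binarize(12) + "0"
= binarize(6) + "0" + "0"
= binarize(3) + "0" + "0" + "0"
= binarize(1) + "1" + "0" + "0" + "0"
= "1" + "1" + "0" + "0" + "0"
= "11000"


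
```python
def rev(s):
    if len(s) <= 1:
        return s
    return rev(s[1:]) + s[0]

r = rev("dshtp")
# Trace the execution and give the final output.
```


rev("dshtp")
= rev("shtp") + "d"
= rev("htp") + "s" + "d"
= rev("tp") + "h" + "s" + "d"
= rev("p") + "t" + "h" + "s" + "d"
= "p" + "t" + "h" + "s" + "d"
= "pthsd"


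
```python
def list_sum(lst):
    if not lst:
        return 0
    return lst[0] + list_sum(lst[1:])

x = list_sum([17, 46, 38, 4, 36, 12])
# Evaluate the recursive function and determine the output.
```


list_sum([17, 46, 38, 4, 36, 12])
= 17 + list_sum([46, 38, 4, 36, 12])
= 17 + 46 + list_sum([38, 4, 36, 12])
= 17 + 46 + 38 + list_sum([4, 36, 12])
= 17 + 46 + 38 + 4 + list_sum([36, 12])
= 17 + 46 + 38 + 4 + 36 + list_sum([12])
= 17 + 46 + 38 + 4 + 36 + 12 + list_sum([])
= 17 + 46 + 38 + 4 + 36 + 12 + 0
= 153


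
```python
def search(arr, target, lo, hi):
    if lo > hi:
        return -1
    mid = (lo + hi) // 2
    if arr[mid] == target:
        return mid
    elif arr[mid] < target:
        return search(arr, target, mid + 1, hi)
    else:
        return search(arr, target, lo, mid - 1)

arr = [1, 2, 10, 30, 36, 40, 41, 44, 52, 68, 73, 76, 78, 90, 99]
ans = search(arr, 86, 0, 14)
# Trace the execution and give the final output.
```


search(arr, 86, 0, 14)
lo=0, hi=14, mid=7, arr[mid]=44
44 < 86, search right half
lo=8, hi=14, mid=11, arr[mid]=76
76 < 86, search right half
lo=12, hi=14, mid=13, arr[mid]=90
90 > 86, search left half
lo=12, hi=12, mid=12, arr[mid]=78
78 < 86, search right half
lo > hi, target not found, return -1
= -1


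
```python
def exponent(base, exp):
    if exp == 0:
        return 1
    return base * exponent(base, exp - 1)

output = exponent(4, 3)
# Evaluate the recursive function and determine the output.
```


exponent(4, 3)
= 4 * exponent(4, 2)
= 4 * 4 * exponent(4, 1)
= 4 * 4 * 4 * exponent(4, 0)
= 4 * 4 * 4 * 1
= 64


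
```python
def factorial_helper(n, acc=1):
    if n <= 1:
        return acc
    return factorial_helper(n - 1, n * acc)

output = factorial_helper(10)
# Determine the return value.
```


factorial_helper(10, 1)
= factorial_helper(9, 10 * 1) = factorial_helper(9, 10)
= factorial_helper(8, 9 * 10) = factorial_helper(8, 90)
= factorial_helper(7, 8 * 90) = factorial_helper(7, 720)
= factorial_helper(6, 7 * 720) = factorial_helper(6, 5040)
= factorial_helper(5, 6 * 5040) = factorial_helper(5, 30240)
= factorial_helper(4, 5 * 30240) = factorial_helper(4, 151200)
= factorial_helper(3, 4 * 151200) = factorial_helper(3, 604800)
= factorial_helper(2, 3 * 604800) = factorial_helper(2, 1814400)
= factorial_helper(1, 2 * 1814400) = factorial_helper(1, 3628800)
n <= 1, return acc = 3628800


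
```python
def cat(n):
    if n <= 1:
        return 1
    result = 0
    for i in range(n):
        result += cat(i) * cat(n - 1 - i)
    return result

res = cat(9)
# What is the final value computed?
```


cat(9)
= sum of cat(i) * cat(9-1-i) for i in 0..8
First compute sub-values bottom-up:
  cat(0) = 1, cat(1) = 1
  cat(2) = 1*1 + 1*1 = 2
  cat(3) = 1*2 + 1*1 + 2*1 = 5
  cat(4) = 1*5 + 1*2 + 2*1 + 5*1 = 14
  cat(5) = 1*14 + 1*5 + 2*2 + 5*1 + 14*1 = 42
  cat(6) = 1*42 + 1*14 + 2*5 + 5*2 + 14*1 + 42*1 = 132
  cat(7) = 1*132 + 1*42 + 2*14 + 5*5 + 14*2 + 42*1 + 132*1 = 429
  cat(8) = 1*429 + 1*132 + 2*42 + 5*14 + 14*5 + 42*2 + 132*1 + 429*1 = 1430
Now cat(9):
  cat(0)*cat(8) = 1*1430 = 1430
  cat(1)*cat(7) = 1*429 = 429
  cat(2)*cat(6) = 2*132 = 264
  cat(3)*cat(5) = 5*42 = 210
  cat(4)*cat(4) = 14*14 = 196
  cat(5)*cat(3) = 42*5 = 210
  cat(6)*cat(2) = 132*2 = 264
  cat(7)*cat(1) = 429*1 = 429
  cat(8)*cat(0) = 1430*1 = 1430
= 1430 + 429 + 264 + 210 + 196 + 210 + 264 + 429 + 1430
= 4862


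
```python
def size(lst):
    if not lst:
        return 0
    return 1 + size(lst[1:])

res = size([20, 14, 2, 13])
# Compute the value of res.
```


size([20, 14, 2, 13])
= 1 + size([14, 2, 13])
= 1 + 1 + size([2, 13])
= 1 + 1 + 1 + size([13])
= 1 + 1 + 1 + 1 + size([])
= 1 + 1 + 1 + 1 + 0
= 4


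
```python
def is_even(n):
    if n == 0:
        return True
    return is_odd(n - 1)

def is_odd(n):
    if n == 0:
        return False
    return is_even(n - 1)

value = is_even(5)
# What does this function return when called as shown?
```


is_even(5)
= is_odd(4)
= is_even(3)
= is_odd(2)
= is_even(1)
= is_odd(0)
n == 0: return False
= False


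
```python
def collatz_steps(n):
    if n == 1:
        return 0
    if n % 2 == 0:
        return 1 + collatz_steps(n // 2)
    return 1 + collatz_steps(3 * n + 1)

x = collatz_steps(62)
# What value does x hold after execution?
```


collatz_steps(62)
62 is even -> collatz_steps(31)
31 is odd -> 3*31+1 = 94 -> collatz_steps(94)
94 is even -> collatz_steps(47)
47 is odd -> 3*47+1 = 142 -> collatz_steps(142)
142 is even -> collatz_steps(71)
71 is odd -> 3*71+1 = 214 -> collatz_steps(214)
214 is even -> collatz_steps(107)
107 is odd -> 3*107+1 = 322 -> collatz_steps(322)
322 is even -> collatz_steps(161)
161 is odd -> 3*161+1 = 484 -> collatz_steps(484)
484 is even -> collatz_steps(242)
242 is even -> collatz_steps(121)
121 is odd -> 3*121+1 = 364 -> collatz_steps(364)
364 is even -> collatz_steps(182)
182 is even -> collatz_steps(91)
91 is odd -> 3*91+1 = 274 -> collatz_steps(274)
274 is even -> collatz_steps(137)
137 is odd -> 3*137+1 = 412 -> collatz_steps(412)
412 is even -> collatz_steps(206)
206 is even -> collatz_steps(103)
103 is odd -> 3*103+1 = 310 -> collatz_steps(310)
310 is even -> collatz_steps(155)
155 is odd -> 3*155+1 = 466 -> collatz_steps(466)
466 is even -> collatz_steps(233)
233 is odd -> 3*233+1 = 700 -> collatz_steps(700)
700 is even -> collatz_steps(350)
350 is even -> collatz_steps(175)
175 is odd -> 3*175+1 = 526 -> collatz_steps(526)
526 is even -> collatz_steps(263)
263 is odd -> 3*263+1 = 790 -> collatz_steps(790)
790 is even -> collatz_steps(395)
395 is odd -> 3*395+1 = 1186 -> collatz_steps(1186)
1186 is even -> collatz_steps(593)
593 is odd -> 3*593+1 = 1780 -> collatz_steps(1780)
1780 is even -> collatz_steps(890)
890 is even -> collatz_steps(445)
445 is odd -> 3*445+1 = 1336 -> collatz_steps(1336)
1336 is even -> collatz_steps(668)
668 is even -> collatz_steps(334)
334 is even -> collatz_steps(167)
167 is odd -> 3*167+1 = 502 -> collatz_steps(502)
502 is even -> collatz_steps(251)
251 is odd -> 3*251+1 = 754 -> collatz_steps(754)
754 is even -> collatz_steps(377)
377 is odd -> 3*377+1 = 1132 -> collatz_steps(1132)
1132 is even -> collatz_steps(566)
566 is even -> collatz_steps(283)
283 is odd -> 3*283+1 = 850 -> collatz_steps(850)
850 is even -> collatz_steps(425)
425 is odd -> 3*425+1 = 1276 -> collatz_steps(1276)
1276 is even -> collatz_steps(638)
638 is even -> collatz_steps(319)
319 is odd -> 3*319+1 = 958 -> collatz_steps(958)
958 is even -> collatz_steps(479)
479 is odd -> 3*479+1 = 1438 -> collatz_steps(1438)
1438 is even -> collatz_steps(719)
719 is odd -> 3*719+1 = 2158 -> collatz_steps(2158)
2158 is even -> collatz_steps(1079)
1079 is odd -> 3*1079+1 = 3238 -> collatz_steps(3238)
3238 is even -> collatz_steps(1619)
1619 is odd -> 3*1619+1 = 4858 -> collatz_steps(4858)
4858 is even -> collatz_steps(2429)
2429 is odd -> 3*2429+1 = 7288 -> collatz_steps(7288)
7288 is even -> collatz_steps(3644)
3644 is even -> collatz_steps(1822)
1822 is even -> collatz_steps(911)
911 is odd -> 3*911+1 = 2734 -> collatz_steps(2734)
2734 is even -> collatz_steps(1367)
1367 is odd -> 3*1367+1 = 4102 -> collatz_steps(4102)
4102 is even -> collatz_steps(2051)
2051 is odd -> 3*2051+1 = 6154 -> collatz_steps(6154)
6154 is even -> collatz_steps(3077)
3077 is odd -> 3*3077+1 = 9232 -> collatz_steps(9232)
9232 is even -> collatz_steps(4616)
4616 is even -> collatz_steps(2308)
2308 is even -> collatz_steps(1154)
1154 is even -> collatz_steps(577)
577 is odd -> 3*577+1 = 1732 -> collatz_steps(1732)
1732 is even -> collatz_steps(866)
866 is even -> collatz_steps(433)
433 is odd -> 3*433+1 = 1300 -> collatz_steps(1300)
1300 is even -> collatz_steps(650)
650 is even -> collatz_steps(325)
325 is odd -> 3*325+1 = 976 -> collatz_steps(976)
976 is even -> collatz_steps(488)
488 is even -> collatz_steps(244)
244 is even -> collatz_steps(122)
122 is even -> collatz_steps(61)
61 is odd -> 3*61+1 = 184 -> collatz_steps(184)
184 is even -> collatz_steps(92)
92 is even -> collatz_steps(46)
46 is even -> collatz_steps(23)
23 is odd -> 3*23+1 = 70 -> collatz_steps(70)
70 is even -> collatz_steps(35)
35 is odd -> 3*35+1 = 106 -> collatz_steps(106)
106 is even -> collatz_steps(53)
53 is odd -> 3*53+1 = 160 -> collatz_steps(160)
160 is even -> collatz_steps(80)
80 is even -> collatz_steps(40)
40 is even -> collatz_steps(20)
20 is even -> collatz_steps(10)
10 is even -> collatz_steps(5)
5 is odd -> 3*5+1 = 16 -> collatz_steps(16)
16 is even -> collatz_steps(8)
8 is even -> collatz_steps(4)
4 is even -> collatz_steps(2)
2 is even -> collatz_steps(1)
Reached 1 after 107 steps
= 107


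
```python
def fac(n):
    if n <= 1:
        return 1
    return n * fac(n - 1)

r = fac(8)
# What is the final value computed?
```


fac(8)
= 8 * fac(7)
= 8 * 7 * fac(6)
= 8 * 7 * 6 * fac(5)
= 8 * 7 * 6 * 5 * fac(4)
= 8 * 7 * 6 * 5 * 4 * fac(3)
= 8 * 7 * 6 * 5 * 4 * 3 * fac(2)
= 8 * 7 * 6 * 5 * 4 * 3 * 2 * fac(1)
= 8 * 7 * 6 * 5 * 4 * 3 * 2 * 1
= 40320


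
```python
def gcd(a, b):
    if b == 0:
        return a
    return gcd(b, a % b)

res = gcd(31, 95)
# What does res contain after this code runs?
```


gcd(31, 95)
= gcd(95, 31 % 95) = gcd(95, 31)
= gcd(31, 95 % 31) = gcd(31, 2)
= gcd(2, 31 % 2) = gcd(2, 1)
= gcd(1, 2 % 1) = gcd(1, 0)
b == 0, return a = 1


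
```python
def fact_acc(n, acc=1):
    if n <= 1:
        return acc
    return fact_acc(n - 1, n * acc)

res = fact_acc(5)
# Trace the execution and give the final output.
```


fact_acc(5, 1)
= fact_acc(4, 5 * 1) = fact_acc(4, 5)
= fact_acc(3, 4 * 5) = fact_acc(3, 20)
= fact_acc(2, 3 * 20) = fact_acc(2, 60)
= fact_acc(1, 2 * 60) = fact_acc(1, 120)
n <= 1, return acc = 120


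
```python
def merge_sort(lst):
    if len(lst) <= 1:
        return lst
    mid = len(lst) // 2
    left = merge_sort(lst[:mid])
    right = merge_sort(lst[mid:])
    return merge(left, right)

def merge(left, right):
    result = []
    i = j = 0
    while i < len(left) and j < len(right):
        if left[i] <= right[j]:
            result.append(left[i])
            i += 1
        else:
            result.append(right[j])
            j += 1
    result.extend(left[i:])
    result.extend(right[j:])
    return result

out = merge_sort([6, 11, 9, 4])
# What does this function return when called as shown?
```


merge_sort([6, 11, 9, 4])
Split into [6, 11] and [9, 4]
Left sorted: [6, 11]
Right sorted: [4, 9]
Merge [6, 11] and [4, 9]
= [4, 6, 9, 11]


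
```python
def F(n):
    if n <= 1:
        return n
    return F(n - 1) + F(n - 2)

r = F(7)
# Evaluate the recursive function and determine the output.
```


F(7)
= F(6) + F(5)
= (F(5) + F(4)) + F(5)
Computing bottom-up: F(0)=0, F(1)=1, F(2)=1, F(3)=2, F(4)=3, F(5)=5, F(6)=8, F(7)=13
= 13


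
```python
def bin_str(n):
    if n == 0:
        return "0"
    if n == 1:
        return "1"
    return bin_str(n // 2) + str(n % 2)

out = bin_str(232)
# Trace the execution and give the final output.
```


bin_str(232)
= bin_str(116) + "0"
= bin_str(58) + "0" + "0"
= bin_str(29) + "0" + "0" + "0"
= bin_str(14) + "1" + "0" + "0" + "0"
= bin_str(7) + "0" + "1" + "0" + "0" + "0"
= bin_str(3) + "1" + "0" + "1" + "0" + "0" + "0"
= bin_str(1) + "1" + "1" + "0" + "1" + "0" + "0" + "0"
= "1" + "1" + "1" + "0" + "1" + "0" + "0" + "0"
= "11101000"


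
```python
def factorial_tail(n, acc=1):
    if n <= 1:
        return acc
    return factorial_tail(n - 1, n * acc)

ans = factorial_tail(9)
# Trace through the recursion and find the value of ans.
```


factorial_tail(9, 1)
= factorial_tail(8, 9 * 1) = factorial_tail(8, 9)
= factorial_tail(7, 8 * 9) = factorial_tail(7, 72)
= factorial_tail(6, 7 * 72) = factorial_tail(6, 504)
= factorial_tail(5, 6 * 504) = factorial_tail(5, 3024)
= factorial_tail(4, 5 * 3024) = factorial_tail(4, 15120)
= factorial_tail(3, 4 * 15120) = factorial_tail(3, 60480)
= factorial_tail(2, 3 * 60480) = factorial_tail(2, 181440)
= factorial_tail(1, 2 * 181440) = factorial_tail(1, 362880)
n <= 1, return acc = 362880


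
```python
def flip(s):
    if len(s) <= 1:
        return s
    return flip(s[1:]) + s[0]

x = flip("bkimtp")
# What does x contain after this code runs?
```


flip("bkimtp")
= flip("kimtp") + "b"
= flip("imtp") + "k" + "b"
= flip("mtp") + "i" + "k" + "b"
= flip("tp") + "m" + "i" + "k" + "b"
= flip("p") + "t" + "m" + "i" + "k" + "b"
= "p" + "t" + "m" + "i" + "k" + "b"
= "ptmikb"


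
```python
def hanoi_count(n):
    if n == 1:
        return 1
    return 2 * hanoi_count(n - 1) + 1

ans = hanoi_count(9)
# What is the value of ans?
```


hanoi_count(9)
= 2 * hanoi_count(8) + 1
= 2 * (2 * hanoi_count(7) + 1) + 1
= 2 * (2 * (2 * hanoi_count(6) + 1) + 1) + 1
= 2 * (2 * (2 * (2 * hanoi_count(5) + 1) + 1) + 1) + 1
= 2 * (2 * (2 * (2 * (2 * hanoi_count(4) + 1) + 1) + 1) + 1) + 1
= 2 * (2 * (2 * (2 * (2 * (2 * hanoi_count(3) + 1) + 1) + 1) + 1) + 1) + 1
= 2 * (2 * (2 * (2 * (2 * (2 * (2 * hanoi_count(2) + 1) + 1) + 1) + 1) + 1) + 1) + 1
= 2 * (2 * (2 * (2 * (2 * (2 * (2 * (2 * hanoi_count(1) + 1) + 1) + 1) + 1) + 1) + 1) + 1) + 1
Now compute bottom-up:
hanoi_count(1) = 1
hanoi_count(2) = 2 * 1 + 1 = 3
hanoi_count(3) = 2 * 3 + 1 = 7
hanoi_count(4) = 2 * 7 + 1 = 15
hanoi_count(5) = 2 * 15 + 1 = 31
hanoi_count(6) = 2 * 31 + 1 = 63
hanoi_count(7) = 2 * 63 + 1 = 127
hanoi_count(8) = 2 * 127 + 1 = 255
hanoi_count(9) = 2 * 255 + 1 = 511
= 511


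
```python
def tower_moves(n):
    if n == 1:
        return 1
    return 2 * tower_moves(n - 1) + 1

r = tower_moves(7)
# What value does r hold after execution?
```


tower_moves(7)
= 2 * tower_moves(6) + 1
= 2 * (2 * tower_moves(5) + 1) + 1
= 2 * (2 * (2 * tower_moves(4) + 1) + 1) + 1
= 2 * (2 * (2 * (2 * tower_moves(3) + 1) + 1) + 1) + 1
= 2 * (2 * (2 * (2 * (2 * tower_moves(2) + 1) + 1) + 1) + 1) + 1
= 2 * (2 * (2 * (2 * (2 * (2 * tower_moves(1) + 1) + 1) + 1) + 1) + 1) + 1
Now compute bottom-up:
tower_moves(1) = 1
tower_moves(2) = 2 * 1 + 1 = 3
tower_moves(3) = 2 * 3 + 1 = 7
tower_moves(4) = 2 * 7 + 1 = 15
tower_moves(5) = 2 * 15 + 1 = 31
tower_moves(6) = 2 * 31 + 1 = 63
tower_moves(7) = 2 * 63 + 1 = 127
= 127


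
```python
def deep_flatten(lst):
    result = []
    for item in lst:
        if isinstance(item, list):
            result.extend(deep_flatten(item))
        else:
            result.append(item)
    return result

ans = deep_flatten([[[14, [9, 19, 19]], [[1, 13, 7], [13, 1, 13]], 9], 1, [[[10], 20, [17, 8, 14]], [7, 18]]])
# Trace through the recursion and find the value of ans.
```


deep_flatten([[[14, [9, 19, 19]], [[1, 13, 7], [13, 1, 13]], 9], 1, [[[10], 20, [17, 8, 14]], [7, 18]]])
Processing each element:
  [[14, [9, 19, 19]], [[1, 13, 7], [13, 1, 13]], 9] is a list -> deep_flatten recursively -> [14, 9, 19, 19, 1, 13, 7, 13, 1, 13, 9]
  1 is not a list -> append 1
  [[[10], 20, [17, 8, 14]], [7, 18]] is a list -> deep_flatten recursively -> [10, 20, 17, 8, 14, 7, 18]
= [14, 9, 19, 19, 1, 13, 7, 13, 1, 13, 9, 1, 10, 20, 17, 8, 14, 7, 18]
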